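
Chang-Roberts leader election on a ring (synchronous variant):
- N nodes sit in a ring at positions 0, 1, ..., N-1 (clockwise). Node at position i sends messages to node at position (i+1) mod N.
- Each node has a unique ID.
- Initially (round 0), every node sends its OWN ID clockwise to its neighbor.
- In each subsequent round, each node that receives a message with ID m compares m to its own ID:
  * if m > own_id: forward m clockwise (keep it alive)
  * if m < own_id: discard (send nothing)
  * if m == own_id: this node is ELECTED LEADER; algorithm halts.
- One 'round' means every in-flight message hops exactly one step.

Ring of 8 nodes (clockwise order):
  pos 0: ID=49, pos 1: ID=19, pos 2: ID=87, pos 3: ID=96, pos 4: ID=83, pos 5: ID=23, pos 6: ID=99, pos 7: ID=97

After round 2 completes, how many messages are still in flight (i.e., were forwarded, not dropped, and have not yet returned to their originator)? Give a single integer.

Round 1: pos1(id19) recv 49: fwd; pos2(id87) recv 19: drop; pos3(id96) recv 87: drop; pos4(id83) recv 96: fwd; pos5(id23) recv 83: fwd; pos6(id99) recv 23: drop; pos7(id97) recv 99: fwd; pos0(id49) recv 97: fwd
Round 2: pos2(id87) recv 49: drop; pos5(id23) recv 96: fwd; pos6(id99) recv 83: drop; pos0(id49) recv 99: fwd; pos1(id19) recv 97: fwd
After round 2: 3 messages still in flight

Answer: 3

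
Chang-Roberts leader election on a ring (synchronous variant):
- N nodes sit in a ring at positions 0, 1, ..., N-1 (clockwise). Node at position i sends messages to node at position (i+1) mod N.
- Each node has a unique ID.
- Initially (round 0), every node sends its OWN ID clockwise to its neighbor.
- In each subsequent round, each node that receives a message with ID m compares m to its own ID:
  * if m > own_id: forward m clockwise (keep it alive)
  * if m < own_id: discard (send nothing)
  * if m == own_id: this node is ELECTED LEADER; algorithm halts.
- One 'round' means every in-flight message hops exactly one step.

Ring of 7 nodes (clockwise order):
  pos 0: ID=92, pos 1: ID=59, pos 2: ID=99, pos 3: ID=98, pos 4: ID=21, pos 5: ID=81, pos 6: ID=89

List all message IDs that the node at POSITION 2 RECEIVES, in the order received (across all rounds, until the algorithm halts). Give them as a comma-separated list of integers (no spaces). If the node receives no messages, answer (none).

Round 1: pos1(id59) recv 92: fwd; pos2(id99) recv 59: drop; pos3(id98) recv 99: fwd; pos4(id21) recv 98: fwd; pos5(id81) recv 21: drop; pos6(id89) recv 81: drop; pos0(id92) recv 89: drop
Round 2: pos2(id99) recv 92: drop; pos4(id21) recv 99: fwd; pos5(id81) recv 98: fwd
Round 3: pos5(id81) recv 99: fwd; pos6(id89) recv 98: fwd
Round 4: pos6(id89) recv 99: fwd; pos0(id92) recv 98: fwd
Round 5: pos0(id92) recv 99: fwd; pos1(id59) recv 98: fwd
Round 6: pos1(id59) recv 99: fwd; pos2(id99) recv 98: drop
Round 7: pos2(id99) recv 99: ELECTED

Answer: 59,92,98,99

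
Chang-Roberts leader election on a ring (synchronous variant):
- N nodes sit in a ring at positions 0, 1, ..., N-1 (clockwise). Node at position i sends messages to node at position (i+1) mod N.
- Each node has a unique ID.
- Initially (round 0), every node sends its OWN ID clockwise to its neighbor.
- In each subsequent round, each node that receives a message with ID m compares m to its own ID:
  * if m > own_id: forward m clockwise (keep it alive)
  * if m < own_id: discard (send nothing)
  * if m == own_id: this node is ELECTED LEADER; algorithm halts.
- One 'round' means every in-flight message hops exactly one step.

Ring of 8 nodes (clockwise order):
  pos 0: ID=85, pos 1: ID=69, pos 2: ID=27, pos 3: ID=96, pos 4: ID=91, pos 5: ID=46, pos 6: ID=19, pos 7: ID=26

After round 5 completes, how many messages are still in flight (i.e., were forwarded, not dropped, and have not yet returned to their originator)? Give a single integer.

Round 1: pos1(id69) recv 85: fwd; pos2(id27) recv 69: fwd; pos3(id96) recv 27: drop; pos4(id91) recv 96: fwd; pos5(id46) recv 91: fwd; pos6(id19) recv 46: fwd; pos7(id26) recv 19: drop; pos0(id85) recv 26: drop
Round 2: pos2(id27) recv 85: fwd; pos3(id96) recv 69: drop; pos5(id46) recv 96: fwd; pos6(id19) recv 91: fwd; pos7(id26) recv 46: fwd
Round 3: pos3(id96) recv 85: drop; pos6(id19) recv 96: fwd; pos7(id26) recv 91: fwd; pos0(id85) recv 46: drop
Round 4: pos7(id26) recv 96: fwd; pos0(id85) recv 91: fwd
Round 5: pos0(id85) recv 96: fwd; pos1(id69) recv 91: fwd
After round 5: 2 messages still in flight

Answer: 2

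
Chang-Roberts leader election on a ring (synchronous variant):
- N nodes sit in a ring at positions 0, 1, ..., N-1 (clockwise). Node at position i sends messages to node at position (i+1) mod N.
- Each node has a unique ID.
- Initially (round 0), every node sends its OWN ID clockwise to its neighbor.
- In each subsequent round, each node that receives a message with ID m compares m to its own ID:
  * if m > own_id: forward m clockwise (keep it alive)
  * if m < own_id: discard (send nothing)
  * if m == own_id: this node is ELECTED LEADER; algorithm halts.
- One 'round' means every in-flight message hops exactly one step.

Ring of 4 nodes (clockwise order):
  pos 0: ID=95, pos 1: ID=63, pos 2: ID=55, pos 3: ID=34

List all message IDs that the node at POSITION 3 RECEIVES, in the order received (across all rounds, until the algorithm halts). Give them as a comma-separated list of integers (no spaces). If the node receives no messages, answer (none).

Answer: 55,63,95

Derivation:
Round 1: pos1(id63) recv 95: fwd; pos2(id55) recv 63: fwd; pos3(id34) recv 55: fwd; pos0(id95) recv 34: drop
Round 2: pos2(id55) recv 95: fwd; pos3(id34) recv 63: fwd; pos0(id95) recv 55: drop
Round 3: pos3(id34) recv 95: fwd; pos0(id95) recv 63: drop
Round 4: pos0(id95) recv 95: ELECTED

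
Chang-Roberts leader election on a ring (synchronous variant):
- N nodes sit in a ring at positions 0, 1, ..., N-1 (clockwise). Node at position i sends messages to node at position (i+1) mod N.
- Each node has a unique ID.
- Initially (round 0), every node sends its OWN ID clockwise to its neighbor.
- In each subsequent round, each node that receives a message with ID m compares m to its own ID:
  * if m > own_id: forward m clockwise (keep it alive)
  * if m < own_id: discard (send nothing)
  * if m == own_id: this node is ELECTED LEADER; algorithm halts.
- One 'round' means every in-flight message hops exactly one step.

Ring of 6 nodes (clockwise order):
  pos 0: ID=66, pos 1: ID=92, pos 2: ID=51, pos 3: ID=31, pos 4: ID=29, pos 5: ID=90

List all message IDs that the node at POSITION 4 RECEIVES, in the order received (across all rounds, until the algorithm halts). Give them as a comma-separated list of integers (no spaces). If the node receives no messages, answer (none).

Round 1: pos1(id92) recv 66: drop; pos2(id51) recv 92: fwd; pos3(id31) recv 51: fwd; pos4(id29) recv 31: fwd; pos5(id90) recv 29: drop; pos0(id66) recv 90: fwd
Round 2: pos3(id31) recv 92: fwd; pos4(id29) recv 51: fwd; pos5(id90) recv 31: drop; pos1(id92) recv 90: drop
Round 3: pos4(id29) recv 92: fwd; pos5(id90) recv 51: drop
Round 4: pos5(id90) recv 92: fwd
Round 5: pos0(id66) recv 92: fwd
Round 6: pos1(id92) recv 92: ELECTED

Answer: 31,51,92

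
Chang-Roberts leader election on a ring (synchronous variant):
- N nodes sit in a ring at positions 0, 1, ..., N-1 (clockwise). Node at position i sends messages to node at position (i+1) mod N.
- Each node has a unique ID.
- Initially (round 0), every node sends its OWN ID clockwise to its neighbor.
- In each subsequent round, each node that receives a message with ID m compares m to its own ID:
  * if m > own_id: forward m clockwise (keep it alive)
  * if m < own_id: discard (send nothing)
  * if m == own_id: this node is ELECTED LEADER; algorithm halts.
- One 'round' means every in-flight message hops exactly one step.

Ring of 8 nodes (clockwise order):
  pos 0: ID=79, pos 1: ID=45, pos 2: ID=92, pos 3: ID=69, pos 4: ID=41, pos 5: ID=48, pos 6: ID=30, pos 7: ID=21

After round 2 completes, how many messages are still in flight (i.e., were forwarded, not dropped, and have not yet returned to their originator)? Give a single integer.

Answer: 3

Derivation:
Round 1: pos1(id45) recv 79: fwd; pos2(id92) recv 45: drop; pos3(id69) recv 92: fwd; pos4(id41) recv 69: fwd; pos5(id48) recv 41: drop; pos6(id30) recv 48: fwd; pos7(id21) recv 30: fwd; pos0(id79) recv 21: drop
Round 2: pos2(id92) recv 79: drop; pos4(id41) recv 92: fwd; pos5(id48) recv 69: fwd; pos7(id21) recv 48: fwd; pos0(id79) recv 30: drop
After round 2: 3 messages still in flight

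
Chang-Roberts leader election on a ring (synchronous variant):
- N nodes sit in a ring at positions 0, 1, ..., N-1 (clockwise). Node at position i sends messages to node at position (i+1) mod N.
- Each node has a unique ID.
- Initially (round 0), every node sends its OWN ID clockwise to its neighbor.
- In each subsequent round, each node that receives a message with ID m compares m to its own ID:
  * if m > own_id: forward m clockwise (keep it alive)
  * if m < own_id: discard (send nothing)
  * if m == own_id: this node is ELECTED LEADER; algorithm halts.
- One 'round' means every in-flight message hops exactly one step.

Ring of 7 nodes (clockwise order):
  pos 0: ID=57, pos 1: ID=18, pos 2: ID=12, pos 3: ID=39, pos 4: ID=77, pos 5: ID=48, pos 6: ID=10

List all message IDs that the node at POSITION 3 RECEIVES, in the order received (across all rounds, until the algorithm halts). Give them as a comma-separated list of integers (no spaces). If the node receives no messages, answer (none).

Answer: 12,18,57,77

Derivation:
Round 1: pos1(id18) recv 57: fwd; pos2(id12) recv 18: fwd; pos3(id39) recv 12: drop; pos4(id77) recv 39: drop; pos5(id48) recv 77: fwd; pos6(id10) recv 48: fwd; pos0(id57) recv 10: drop
Round 2: pos2(id12) recv 57: fwd; pos3(id39) recv 18: drop; pos6(id10) recv 77: fwd; pos0(id57) recv 48: drop
Round 3: pos3(id39) recv 57: fwd; pos0(id57) recv 77: fwd
Round 4: pos4(id77) recv 57: drop; pos1(id18) recv 77: fwd
Round 5: pos2(id12) recv 77: fwd
Round 6: pos3(id39) recv 77: fwd
Round 7: pos4(id77) recv 77: ELECTED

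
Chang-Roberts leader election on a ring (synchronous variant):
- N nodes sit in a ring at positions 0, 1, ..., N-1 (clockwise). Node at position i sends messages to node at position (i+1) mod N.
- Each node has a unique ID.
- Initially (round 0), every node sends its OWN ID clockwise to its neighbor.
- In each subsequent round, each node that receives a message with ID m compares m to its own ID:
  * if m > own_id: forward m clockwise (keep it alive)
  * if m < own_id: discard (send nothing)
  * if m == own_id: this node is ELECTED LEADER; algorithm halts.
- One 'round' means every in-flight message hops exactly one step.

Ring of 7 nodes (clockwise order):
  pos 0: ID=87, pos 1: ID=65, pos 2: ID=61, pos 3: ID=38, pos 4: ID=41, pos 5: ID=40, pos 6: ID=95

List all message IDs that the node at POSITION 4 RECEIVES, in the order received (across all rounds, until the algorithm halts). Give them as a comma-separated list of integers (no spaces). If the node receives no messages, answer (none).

Answer: 38,61,65,87,95

Derivation:
Round 1: pos1(id65) recv 87: fwd; pos2(id61) recv 65: fwd; pos3(id38) recv 61: fwd; pos4(id41) recv 38: drop; pos5(id40) recv 41: fwd; pos6(id95) recv 40: drop; pos0(id87) recv 95: fwd
Round 2: pos2(id61) recv 87: fwd; pos3(id38) recv 65: fwd; pos4(id41) recv 61: fwd; pos6(id95) recv 41: drop; pos1(id65) recv 95: fwd
Round 3: pos3(id38) recv 87: fwd; pos4(id41) recv 65: fwd; pos5(id40) recv 61: fwd; pos2(id61) recv 95: fwd
Round 4: pos4(id41) recv 87: fwd; pos5(id40) recv 65: fwd; pos6(id95) recv 61: drop; pos3(id38) recv 95: fwd
Round 5: pos5(id40) recv 87: fwd; pos6(id95) recv 65: drop; pos4(id41) recv 95: fwd
Round 6: pos6(id95) recv 87: drop; pos5(id40) recv 95: fwd
Round 7: pos6(id95) recv 95: ELECTED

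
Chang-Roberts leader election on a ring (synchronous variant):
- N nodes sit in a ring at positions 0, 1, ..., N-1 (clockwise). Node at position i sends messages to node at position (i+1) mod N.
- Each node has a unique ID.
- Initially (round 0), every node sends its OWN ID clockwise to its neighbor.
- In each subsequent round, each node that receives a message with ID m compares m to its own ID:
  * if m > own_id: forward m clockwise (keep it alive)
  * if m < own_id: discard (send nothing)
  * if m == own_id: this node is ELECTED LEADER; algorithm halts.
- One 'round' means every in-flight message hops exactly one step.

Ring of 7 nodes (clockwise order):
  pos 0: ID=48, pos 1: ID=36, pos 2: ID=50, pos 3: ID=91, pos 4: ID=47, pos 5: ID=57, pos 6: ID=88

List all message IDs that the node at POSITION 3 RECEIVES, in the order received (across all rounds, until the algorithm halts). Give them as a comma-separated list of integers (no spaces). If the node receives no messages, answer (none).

Answer: 50,88,91

Derivation:
Round 1: pos1(id36) recv 48: fwd; pos2(id50) recv 36: drop; pos3(id91) recv 50: drop; pos4(id47) recv 91: fwd; pos5(id57) recv 47: drop; pos6(id88) recv 57: drop; pos0(id48) recv 88: fwd
Round 2: pos2(id50) recv 48: drop; pos5(id57) recv 91: fwd; pos1(id36) recv 88: fwd
Round 3: pos6(id88) recv 91: fwd; pos2(id50) recv 88: fwd
Round 4: pos0(id48) recv 91: fwd; pos3(id91) recv 88: drop
Round 5: pos1(id36) recv 91: fwd
Round 6: pos2(id50) recv 91: fwd
Round 7: pos3(id91) recv 91: ELECTED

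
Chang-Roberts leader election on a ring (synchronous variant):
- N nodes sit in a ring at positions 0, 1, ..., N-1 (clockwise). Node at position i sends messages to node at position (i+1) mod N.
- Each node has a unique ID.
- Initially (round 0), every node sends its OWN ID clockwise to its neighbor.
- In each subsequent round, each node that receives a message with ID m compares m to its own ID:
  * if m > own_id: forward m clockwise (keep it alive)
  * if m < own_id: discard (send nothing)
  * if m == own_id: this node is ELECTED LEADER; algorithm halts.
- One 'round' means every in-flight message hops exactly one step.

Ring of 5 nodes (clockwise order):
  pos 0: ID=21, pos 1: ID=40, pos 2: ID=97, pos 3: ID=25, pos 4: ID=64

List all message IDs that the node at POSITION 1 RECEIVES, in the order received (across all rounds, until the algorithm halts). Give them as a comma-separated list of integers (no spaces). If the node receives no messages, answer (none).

Round 1: pos1(id40) recv 21: drop; pos2(id97) recv 40: drop; pos3(id25) recv 97: fwd; pos4(id64) recv 25: drop; pos0(id21) recv 64: fwd
Round 2: pos4(id64) recv 97: fwd; pos1(id40) recv 64: fwd
Round 3: pos0(id21) recv 97: fwd; pos2(id97) recv 64: drop
Round 4: pos1(id40) recv 97: fwd
Round 5: pos2(id97) recv 97: ELECTED

Answer: 21,64,97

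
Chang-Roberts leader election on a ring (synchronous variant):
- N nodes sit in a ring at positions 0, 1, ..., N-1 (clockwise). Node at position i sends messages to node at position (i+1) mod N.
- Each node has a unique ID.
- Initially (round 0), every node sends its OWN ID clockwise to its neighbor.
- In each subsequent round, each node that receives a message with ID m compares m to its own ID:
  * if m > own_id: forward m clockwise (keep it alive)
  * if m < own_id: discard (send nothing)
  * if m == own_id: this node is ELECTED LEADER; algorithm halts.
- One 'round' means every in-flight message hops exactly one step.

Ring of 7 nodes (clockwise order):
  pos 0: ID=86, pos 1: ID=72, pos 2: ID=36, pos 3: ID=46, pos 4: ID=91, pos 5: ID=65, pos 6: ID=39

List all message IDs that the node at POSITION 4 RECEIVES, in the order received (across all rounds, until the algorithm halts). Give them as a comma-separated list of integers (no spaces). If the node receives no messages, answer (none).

Round 1: pos1(id72) recv 86: fwd; pos2(id36) recv 72: fwd; pos3(id46) recv 36: drop; pos4(id91) recv 46: drop; pos5(id65) recv 91: fwd; pos6(id39) recv 65: fwd; pos0(id86) recv 39: drop
Round 2: pos2(id36) recv 86: fwd; pos3(id46) recv 72: fwd; pos6(id39) recv 91: fwd; pos0(id86) recv 65: drop
Round 3: pos3(id46) recv 86: fwd; pos4(id91) recv 72: drop; pos0(id86) recv 91: fwd
Round 4: pos4(id91) recv 86: drop; pos1(id72) recv 91: fwd
Round 5: pos2(id36) recv 91: fwd
Round 6: pos3(id46) recv 91: fwd
Round 7: pos4(id91) recv 91: ELECTED

Answer: 46,72,86,91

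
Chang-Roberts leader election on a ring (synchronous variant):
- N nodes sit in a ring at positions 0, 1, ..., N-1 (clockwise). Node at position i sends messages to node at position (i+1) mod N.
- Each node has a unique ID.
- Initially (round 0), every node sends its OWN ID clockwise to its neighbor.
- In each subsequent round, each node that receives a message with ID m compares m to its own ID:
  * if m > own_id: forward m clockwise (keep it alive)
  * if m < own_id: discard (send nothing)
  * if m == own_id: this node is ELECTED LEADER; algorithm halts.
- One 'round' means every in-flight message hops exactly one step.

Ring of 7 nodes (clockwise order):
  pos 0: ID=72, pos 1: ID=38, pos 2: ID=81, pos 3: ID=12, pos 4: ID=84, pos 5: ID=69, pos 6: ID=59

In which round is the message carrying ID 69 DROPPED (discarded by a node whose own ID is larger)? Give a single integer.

Answer: 2

Derivation:
Round 1: pos1(id38) recv 72: fwd; pos2(id81) recv 38: drop; pos3(id12) recv 81: fwd; pos4(id84) recv 12: drop; pos5(id69) recv 84: fwd; pos6(id59) recv 69: fwd; pos0(id72) recv 59: drop
Round 2: pos2(id81) recv 72: drop; pos4(id84) recv 81: drop; pos6(id59) recv 84: fwd; pos0(id72) recv 69: drop
Round 3: pos0(id72) recv 84: fwd
Round 4: pos1(id38) recv 84: fwd
Round 5: pos2(id81) recv 84: fwd
Round 6: pos3(id12) recv 84: fwd
Round 7: pos4(id84) recv 84: ELECTED
Message ID 69 originates at pos 5; dropped at pos 0 in round 2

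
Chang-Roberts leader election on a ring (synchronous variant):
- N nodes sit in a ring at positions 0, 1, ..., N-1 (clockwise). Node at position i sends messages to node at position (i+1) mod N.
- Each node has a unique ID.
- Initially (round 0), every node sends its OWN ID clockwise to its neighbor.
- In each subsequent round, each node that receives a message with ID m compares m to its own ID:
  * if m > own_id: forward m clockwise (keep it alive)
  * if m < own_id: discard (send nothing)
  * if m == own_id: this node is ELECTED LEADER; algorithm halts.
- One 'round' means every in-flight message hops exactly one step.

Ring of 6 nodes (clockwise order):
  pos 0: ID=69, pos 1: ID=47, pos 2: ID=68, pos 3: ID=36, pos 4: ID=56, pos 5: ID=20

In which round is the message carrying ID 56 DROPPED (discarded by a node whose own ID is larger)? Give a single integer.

Round 1: pos1(id47) recv 69: fwd; pos2(id68) recv 47: drop; pos3(id36) recv 68: fwd; pos4(id56) recv 36: drop; pos5(id20) recv 56: fwd; pos0(id69) recv 20: drop
Round 2: pos2(id68) recv 69: fwd; pos4(id56) recv 68: fwd; pos0(id69) recv 56: drop
Round 3: pos3(id36) recv 69: fwd; pos5(id20) recv 68: fwd
Round 4: pos4(id56) recv 69: fwd; pos0(id69) recv 68: drop
Round 5: pos5(id20) recv 69: fwd
Round 6: pos0(id69) recv 69: ELECTED
Message ID 56 originates at pos 4; dropped at pos 0 in round 2

Answer: 2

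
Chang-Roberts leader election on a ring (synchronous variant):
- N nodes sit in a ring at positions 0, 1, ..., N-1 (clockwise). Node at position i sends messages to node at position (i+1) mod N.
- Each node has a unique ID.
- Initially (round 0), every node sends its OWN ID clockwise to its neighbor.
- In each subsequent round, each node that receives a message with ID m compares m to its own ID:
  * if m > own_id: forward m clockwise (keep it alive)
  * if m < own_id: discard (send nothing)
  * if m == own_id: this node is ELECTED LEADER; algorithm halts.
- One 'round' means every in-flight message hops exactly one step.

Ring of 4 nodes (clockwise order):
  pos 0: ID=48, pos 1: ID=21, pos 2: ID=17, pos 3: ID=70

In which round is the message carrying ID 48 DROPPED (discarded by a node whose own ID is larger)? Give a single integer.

Answer: 3

Derivation:
Round 1: pos1(id21) recv 48: fwd; pos2(id17) recv 21: fwd; pos3(id70) recv 17: drop; pos0(id48) recv 70: fwd
Round 2: pos2(id17) recv 48: fwd; pos3(id70) recv 21: drop; pos1(id21) recv 70: fwd
Round 3: pos3(id70) recv 48: drop; pos2(id17) recv 70: fwd
Round 4: pos3(id70) recv 70: ELECTED
Message ID 48 originates at pos 0; dropped at pos 3 in round 3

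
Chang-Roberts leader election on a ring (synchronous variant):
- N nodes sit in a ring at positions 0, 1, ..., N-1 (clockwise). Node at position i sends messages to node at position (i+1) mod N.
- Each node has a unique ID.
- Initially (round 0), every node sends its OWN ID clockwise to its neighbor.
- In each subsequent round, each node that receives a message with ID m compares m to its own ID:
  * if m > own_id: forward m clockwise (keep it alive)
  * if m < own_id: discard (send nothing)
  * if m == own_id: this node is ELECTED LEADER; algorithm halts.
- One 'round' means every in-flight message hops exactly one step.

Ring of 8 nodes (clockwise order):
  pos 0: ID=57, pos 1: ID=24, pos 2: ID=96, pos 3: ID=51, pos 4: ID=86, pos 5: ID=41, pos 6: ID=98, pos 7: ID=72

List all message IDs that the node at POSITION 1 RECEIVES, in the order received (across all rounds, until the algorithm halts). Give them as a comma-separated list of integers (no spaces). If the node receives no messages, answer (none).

Answer: 57,72,98

Derivation:
Round 1: pos1(id24) recv 57: fwd; pos2(id96) recv 24: drop; pos3(id51) recv 96: fwd; pos4(id86) recv 51: drop; pos5(id41) recv 86: fwd; pos6(id98) recv 41: drop; pos7(id72) recv 98: fwd; pos0(id57) recv 72: fwd
Round 2: pos2(id96) recv 57: drop; pos4(id86) recv 96: fwd; pos6(id98) recv 86: drop; pos0(id57) recv 98: fwd; pos1(id24) recv 72: fwd
Round 3: pos5(id41) recv 96: fwd; pos1(id24) recv 98: fwd; pos2(id96) recv 72: drop
Round 4: pos6(id98) recv 96: drop; pos2(id96) recv 98: fwd
Round 5: pos3(id51) recv 98: fwd
Round 6: pos4(id86) recv 98: fwd
Round 7: pos5(id41) recv 98: fwd
Round 8: pos6(id98) recv 98: ELECTED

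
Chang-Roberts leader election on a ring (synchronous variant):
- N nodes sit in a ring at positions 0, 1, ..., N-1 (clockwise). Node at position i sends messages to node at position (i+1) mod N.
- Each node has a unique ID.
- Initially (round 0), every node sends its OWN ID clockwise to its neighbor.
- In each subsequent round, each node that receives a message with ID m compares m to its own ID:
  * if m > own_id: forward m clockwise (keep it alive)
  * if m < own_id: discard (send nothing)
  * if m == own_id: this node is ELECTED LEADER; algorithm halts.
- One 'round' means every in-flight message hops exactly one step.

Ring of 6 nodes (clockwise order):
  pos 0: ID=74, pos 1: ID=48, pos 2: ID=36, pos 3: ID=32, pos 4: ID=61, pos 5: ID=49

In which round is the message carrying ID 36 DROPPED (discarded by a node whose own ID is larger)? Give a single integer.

Answer: 2

Derivation:
Round 1: pos1(id48) recv 74: fwd; pos2(id36) recv 48: fwd; pos3(id32) recv 36: fwd; pos4(id61) recv 32: drop; pos5(id49) recv 61: fwd; pos0(id74) recv 49: drop
Round 2: pos2(id36) recv 74: fwd; pos3(id32) recv 48: fwd; pos4(id61) recv 36: drop; pos0(id74) recv 61: drop
Round 3: pos3(id32) recv 74: fwd; pos4(id61) recv 48: drop
Round 4: pos4(id61) recv 74: fwd
Round 5: pos5(id49) recv 74: fwd
Round 6: pos0(id74) recv 74: ELECTED
Message ID 36 originates at pos 2; dropped at pos 4 in round 2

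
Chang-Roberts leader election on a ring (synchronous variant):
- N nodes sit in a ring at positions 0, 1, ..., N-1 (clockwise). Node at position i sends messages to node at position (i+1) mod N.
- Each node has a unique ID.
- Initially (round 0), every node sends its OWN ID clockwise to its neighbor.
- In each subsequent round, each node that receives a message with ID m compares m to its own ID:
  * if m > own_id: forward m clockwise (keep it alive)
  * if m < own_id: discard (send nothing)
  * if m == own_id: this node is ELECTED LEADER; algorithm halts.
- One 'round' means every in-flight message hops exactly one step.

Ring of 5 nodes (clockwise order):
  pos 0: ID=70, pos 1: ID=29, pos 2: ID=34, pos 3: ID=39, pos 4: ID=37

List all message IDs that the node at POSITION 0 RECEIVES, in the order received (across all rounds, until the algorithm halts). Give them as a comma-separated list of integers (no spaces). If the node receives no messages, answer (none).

Answer: 37,39,70

Derivation:
Round 1: pos1(id29) recv 70: fwd; pos2(id34) recv 29: drop; pos3(id39) recv 34: drop; pos4(id37) recv 39: fwd; pos0(id70) recv 37: drop
Round 2: pos2(id34) recv 70: fwd; pos0(id70) recv 39: drop
Round 3: pos3(id39) recv 70: fwd
Round 4: pos4(id37) recv 70: fwd
Round 5: pos0(id70) recv 70: ELECTED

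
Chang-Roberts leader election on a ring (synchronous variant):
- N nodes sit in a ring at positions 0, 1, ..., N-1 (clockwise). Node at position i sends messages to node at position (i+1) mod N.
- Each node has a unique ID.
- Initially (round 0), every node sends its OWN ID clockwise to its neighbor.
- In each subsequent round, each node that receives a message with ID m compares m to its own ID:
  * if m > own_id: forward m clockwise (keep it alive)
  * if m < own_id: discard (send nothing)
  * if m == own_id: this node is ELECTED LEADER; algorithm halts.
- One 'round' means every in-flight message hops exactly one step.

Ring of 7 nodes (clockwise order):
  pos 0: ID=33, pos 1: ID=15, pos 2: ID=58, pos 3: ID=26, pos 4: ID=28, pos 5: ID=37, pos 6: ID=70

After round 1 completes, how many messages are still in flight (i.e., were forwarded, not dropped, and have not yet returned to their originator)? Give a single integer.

Answer: 3

Derivation:
Round 1: pos1(id15) recv 33: fwd; pos2(id58) recv 15: drop; pos3(id26) recv 58: fwd; pos4(id28) recv 26: drop; pos5(id37) recv 28: drop; pos6(id70) recv 37: drop; pos0(id33) recv 70: fwd
After round 1: 3 messages still in flight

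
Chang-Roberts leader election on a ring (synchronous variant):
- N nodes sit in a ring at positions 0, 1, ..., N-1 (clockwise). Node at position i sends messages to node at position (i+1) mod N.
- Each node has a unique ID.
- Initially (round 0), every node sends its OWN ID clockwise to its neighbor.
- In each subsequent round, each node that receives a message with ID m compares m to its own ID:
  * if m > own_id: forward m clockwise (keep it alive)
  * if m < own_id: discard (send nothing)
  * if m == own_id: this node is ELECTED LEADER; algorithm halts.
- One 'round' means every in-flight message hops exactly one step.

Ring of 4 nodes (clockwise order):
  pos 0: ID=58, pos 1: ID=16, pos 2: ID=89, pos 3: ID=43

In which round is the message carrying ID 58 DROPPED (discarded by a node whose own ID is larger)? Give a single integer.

Round 1: pos1(id16) recv 58: fwd; pos2(id89) recv 16: drop; pos3(id43) recv 89: fwd; pos0(id58) recv 43: drop
Round 2: pos2(id89) recv 58: drop; pos0(id58) recv 89: fwd
Round 3: pos1(id16) recv 89: fwd
Round 4: pos2(id89) recv 89: ELECTED
Message ID 58 originates at pos 0; dropped at pos 2 in round 2

Answer: 2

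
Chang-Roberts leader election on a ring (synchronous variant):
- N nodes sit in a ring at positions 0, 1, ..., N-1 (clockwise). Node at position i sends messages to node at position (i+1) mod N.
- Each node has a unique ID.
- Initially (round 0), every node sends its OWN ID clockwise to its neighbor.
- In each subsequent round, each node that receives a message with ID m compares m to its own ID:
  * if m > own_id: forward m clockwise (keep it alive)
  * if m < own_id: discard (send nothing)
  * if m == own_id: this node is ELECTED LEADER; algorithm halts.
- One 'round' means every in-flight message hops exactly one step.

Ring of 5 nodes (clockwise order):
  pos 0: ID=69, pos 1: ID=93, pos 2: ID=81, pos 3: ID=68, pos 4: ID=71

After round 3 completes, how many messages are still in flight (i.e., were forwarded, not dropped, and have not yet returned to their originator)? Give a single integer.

Round 1: pos1(id93) recv 69: drop; pos2(id81) recv 93: fwd; pos3(id68) recv 81: fwd; pos4(id71) recv 68: drop; pos0(id69) recv 71: fwd
Round 2: pos3(id68) recv 93: fwd; pos4(id71) recv 81: fwd; pos1(id93) recv 71: drop
Round 3: pos4(id71) recv 93: fwd; pos0(id69) recv 81: fwd
After round 3: 2 messages still in flight

Answer: 2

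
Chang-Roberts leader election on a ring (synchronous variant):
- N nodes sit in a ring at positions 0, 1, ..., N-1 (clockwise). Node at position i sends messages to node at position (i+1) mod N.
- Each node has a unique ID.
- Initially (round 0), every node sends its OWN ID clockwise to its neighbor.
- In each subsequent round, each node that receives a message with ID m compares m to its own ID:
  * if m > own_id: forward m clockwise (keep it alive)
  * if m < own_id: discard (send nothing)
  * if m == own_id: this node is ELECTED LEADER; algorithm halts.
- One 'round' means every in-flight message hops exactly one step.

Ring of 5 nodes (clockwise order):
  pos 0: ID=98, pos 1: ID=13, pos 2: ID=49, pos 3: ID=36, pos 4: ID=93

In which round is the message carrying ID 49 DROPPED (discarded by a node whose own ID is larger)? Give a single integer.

Round 1: pos1(id13) recv 98: fwd; pos2(id49) recv 13: drop; pos3(id36) recv 49: fwd; pos4(id93) recv 36: drop; pos0(id98) recv 93: drop
Round 2: pos2(id49) recv 98: fwd; pos4(id93) recv 49: drop
Round 3: pos3(id36) recv 98: fwd
Round 4: pos4(id93) recv 98: fwd
Round 5: pos0(id98) recv 98: ELECTED
Message ID 49 originates at pos 2; dropped at pos 4 in round 2

Answer: 2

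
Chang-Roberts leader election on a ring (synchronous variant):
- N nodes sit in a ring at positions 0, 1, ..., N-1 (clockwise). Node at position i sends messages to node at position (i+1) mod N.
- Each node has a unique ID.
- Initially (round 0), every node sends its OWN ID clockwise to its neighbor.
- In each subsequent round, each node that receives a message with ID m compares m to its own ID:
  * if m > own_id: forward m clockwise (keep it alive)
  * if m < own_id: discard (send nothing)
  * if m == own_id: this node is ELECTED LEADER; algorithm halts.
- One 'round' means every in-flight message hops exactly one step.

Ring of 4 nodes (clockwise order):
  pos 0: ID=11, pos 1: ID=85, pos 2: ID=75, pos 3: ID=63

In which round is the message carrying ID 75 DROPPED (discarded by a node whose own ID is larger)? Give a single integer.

Answer: 3

Derivation:
Round 1: pos1(id85) recv 11: drop; pos2(id75) recv 85: fwd; pos3(id63) recv 75: fwd; pos0(id11) recv 63: fwd
Round 2: pos3(id63) recv 85: fwd; pos0(id11) recv 75: fwd; pos1(id85) recv 63: drop
Round 3: pos0(id11) recv 85: fwd; pos1(id85) recv 75: drop
Round 4: pos1(id85) recv 85: ELECTED
Message ID 75 originates at pos 2; dropped at pos 1 in round 3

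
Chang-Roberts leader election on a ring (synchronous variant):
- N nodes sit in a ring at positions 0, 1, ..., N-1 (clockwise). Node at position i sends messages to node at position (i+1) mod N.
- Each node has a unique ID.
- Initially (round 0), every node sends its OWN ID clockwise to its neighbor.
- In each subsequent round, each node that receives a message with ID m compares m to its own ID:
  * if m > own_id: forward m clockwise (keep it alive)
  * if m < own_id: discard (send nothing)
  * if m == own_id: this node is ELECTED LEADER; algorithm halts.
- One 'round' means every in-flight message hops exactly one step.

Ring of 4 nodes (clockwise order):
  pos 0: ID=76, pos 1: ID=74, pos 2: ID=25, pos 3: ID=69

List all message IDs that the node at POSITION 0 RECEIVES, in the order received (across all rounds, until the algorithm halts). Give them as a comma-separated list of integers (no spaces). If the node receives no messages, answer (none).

Answer: 69,74,76

Derivation:
Round 1: pos1(id74) recv 76: fwd; pos2(id25) recv 74: fwd; pos3(id69) recv 25: drop; pos0(id76) recv 69: drop
Round 2: pos2(id25) recv 76: fwd; pos3(id69) recv 74: fwd
Round 3: pos3(id69) recv 76: fwd; pos0(id76) recv 74: drop
Round 4: pos0(id76) recv 76: ELECTED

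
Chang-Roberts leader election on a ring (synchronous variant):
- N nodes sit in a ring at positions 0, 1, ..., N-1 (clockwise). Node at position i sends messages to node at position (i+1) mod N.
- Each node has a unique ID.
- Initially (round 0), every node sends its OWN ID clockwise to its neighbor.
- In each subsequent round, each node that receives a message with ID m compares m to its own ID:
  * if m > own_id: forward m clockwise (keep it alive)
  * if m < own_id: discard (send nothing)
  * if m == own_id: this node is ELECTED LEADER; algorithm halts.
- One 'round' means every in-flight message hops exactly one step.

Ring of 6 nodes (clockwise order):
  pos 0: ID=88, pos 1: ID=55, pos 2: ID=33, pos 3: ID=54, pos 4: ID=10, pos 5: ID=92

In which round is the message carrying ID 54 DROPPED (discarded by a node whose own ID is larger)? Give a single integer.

Round 1: pos1(id55) recv 88: fwd; pos2(id33) recv 55: fwd; pos3(id54) recv 33: drop; pos4(id10) recv 54: fwd; pos5(id92) recv 10: drop; pos0(id88) recv 92: fwd
Round 2: pos2(id33) recv 88: fwd; pos3(id54) recv 55: fwd; pos5(id92) recv 54: drop; pos1(id55) recv 92: fwd
Round 3: pos3(id54) recv 88: fwd; pos4(id10) recv 55: fwd; pos2(id33) recv 92: fwd
Round 4: pos4(id10) recv 88: fwd; pos5(id92) recv 55: drop; pos3(id54) recv 92: fwd
Round 5: pos5(id92) recv 88: drop; pos4(id10) recv 92: fwd
Round 6: pos5(id92) recv 92: ELECTED
Message ID 54 originates at pos 3; dropped at pos 5 in round 2

Answer: 2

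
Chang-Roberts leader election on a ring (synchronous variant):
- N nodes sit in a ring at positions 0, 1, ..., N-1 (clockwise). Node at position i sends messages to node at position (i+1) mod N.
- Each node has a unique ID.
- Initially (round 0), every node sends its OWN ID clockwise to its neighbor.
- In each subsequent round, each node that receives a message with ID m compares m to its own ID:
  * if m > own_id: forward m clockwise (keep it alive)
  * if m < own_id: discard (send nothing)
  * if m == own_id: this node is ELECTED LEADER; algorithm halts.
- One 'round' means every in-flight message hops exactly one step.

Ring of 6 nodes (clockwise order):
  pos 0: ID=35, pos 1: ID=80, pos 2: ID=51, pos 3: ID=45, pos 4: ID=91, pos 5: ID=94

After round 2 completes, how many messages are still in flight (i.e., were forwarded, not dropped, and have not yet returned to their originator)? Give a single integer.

Answer: 2

Derivation:
Round 1: pos1(id80) recv 35: drop; pos2(id51) recv 80: fwd; pos3(id45) recv 51: fwd; pos4(id91) recv 45: drop; pos5(id94) recv 91: drop; pos0(id35) recv 94: fwd
Round 2: pos3(id45) recv 80: fwd; pos4(id91) recv 51: drop; pos1(id80) recv 94: fwd
After round 2: 2 messages still in flight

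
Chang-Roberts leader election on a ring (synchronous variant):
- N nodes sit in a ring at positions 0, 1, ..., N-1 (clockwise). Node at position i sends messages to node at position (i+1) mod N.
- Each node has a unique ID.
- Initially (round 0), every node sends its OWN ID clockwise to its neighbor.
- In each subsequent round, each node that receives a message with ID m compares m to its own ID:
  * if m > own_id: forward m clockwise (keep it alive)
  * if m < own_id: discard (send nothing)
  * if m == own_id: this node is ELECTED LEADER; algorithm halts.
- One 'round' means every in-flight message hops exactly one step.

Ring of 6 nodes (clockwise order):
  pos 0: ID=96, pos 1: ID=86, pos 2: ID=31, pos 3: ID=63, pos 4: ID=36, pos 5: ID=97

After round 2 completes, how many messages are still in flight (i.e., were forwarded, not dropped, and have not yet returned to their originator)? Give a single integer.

Answer: 3

Derivation:
Round 1: pos1(id86) recv 96: fwd; pos2(id31) recv 86: fwd; pos3(id63) recv 31: drop; pos4(id36) recv 63: fwd; pos5(id97) recv 36: drop; pos0(id96) recv 97: fwd
Round 2: pos2(id31) recv 96: fwd; pos3(id63) recv 86: fwd; pos5(id97) recv 63: drop; pos1(id86) recv 97: fwd
After round 2: 3 messages still in flight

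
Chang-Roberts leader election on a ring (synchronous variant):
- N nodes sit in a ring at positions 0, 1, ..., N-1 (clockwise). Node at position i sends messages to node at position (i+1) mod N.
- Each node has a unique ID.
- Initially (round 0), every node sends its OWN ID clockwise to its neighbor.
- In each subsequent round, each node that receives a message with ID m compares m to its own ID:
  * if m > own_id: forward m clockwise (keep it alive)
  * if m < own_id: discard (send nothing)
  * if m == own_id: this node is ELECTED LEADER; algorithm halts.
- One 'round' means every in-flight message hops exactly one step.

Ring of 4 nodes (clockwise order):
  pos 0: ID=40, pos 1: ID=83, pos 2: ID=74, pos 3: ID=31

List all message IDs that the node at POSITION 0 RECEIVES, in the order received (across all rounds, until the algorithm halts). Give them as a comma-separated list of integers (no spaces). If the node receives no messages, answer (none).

Answer: 31,74,83

Derivation:
Round 1: pos1(id83) recv 40: drop; pos2(id74) recv 83: fwd; pos3(id31) recv 74: fwd; pos0(id40) recv 31: drop
Round 2: pos3(id31) recv 83: fwd; pos0(id40) recv 74: fwd
Round 3: pos0(id40) recv 83: fwd; pos1(id83) recv 74: drop
Round 4: pos1(id83) recv 83: ELECTED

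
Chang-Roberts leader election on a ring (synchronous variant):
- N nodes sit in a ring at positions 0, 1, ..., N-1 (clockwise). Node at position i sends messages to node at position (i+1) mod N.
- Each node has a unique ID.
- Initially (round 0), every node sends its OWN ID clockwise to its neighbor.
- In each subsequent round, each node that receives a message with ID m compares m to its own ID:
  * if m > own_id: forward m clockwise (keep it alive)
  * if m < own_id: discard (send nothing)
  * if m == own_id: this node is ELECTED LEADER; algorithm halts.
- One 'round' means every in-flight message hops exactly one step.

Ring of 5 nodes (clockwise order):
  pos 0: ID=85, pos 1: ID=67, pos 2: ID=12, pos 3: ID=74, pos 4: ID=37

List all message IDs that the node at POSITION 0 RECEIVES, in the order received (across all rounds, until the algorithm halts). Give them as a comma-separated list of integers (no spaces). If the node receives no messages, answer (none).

Answer: 37,74,85

Derivation:
Round 1: pos1(id67) recv 85: fwd; pos2(id12) recv 67: fwd; pos3(id74) recv 12: drop; pos4(id37) recv 74: fwd; pos0(id85) recv 37: drop
Round 2: pos2(id12) recv 85: fwd; pos3(id74) recv 67: drop; pos0(id85) recv 74: drop
Round 3: pos3(id74) recv 85: fwd
Round 4: pos4(id37) recv 85: fwd
Round 5: pos0(id85) recv 85: ELECTED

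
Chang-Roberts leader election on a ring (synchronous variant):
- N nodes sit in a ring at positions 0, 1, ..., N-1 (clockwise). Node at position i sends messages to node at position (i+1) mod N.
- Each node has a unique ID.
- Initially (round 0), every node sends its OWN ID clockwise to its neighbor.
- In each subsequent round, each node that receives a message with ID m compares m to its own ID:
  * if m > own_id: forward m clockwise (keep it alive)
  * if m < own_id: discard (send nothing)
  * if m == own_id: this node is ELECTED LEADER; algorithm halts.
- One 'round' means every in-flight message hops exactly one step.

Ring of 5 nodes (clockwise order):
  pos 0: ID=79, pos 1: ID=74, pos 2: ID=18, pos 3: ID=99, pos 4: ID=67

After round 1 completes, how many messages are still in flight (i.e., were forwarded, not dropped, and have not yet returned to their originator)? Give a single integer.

Round 1: pos1(id74) recv 79: fwd; pos2(id18) recv 74: fwd; pos3(id99) recv 18: drop; pos4(id67) recv 99: fwd; pos0(id79) recv 67: drop
After round 1: 3 messages still in flight

Answer: 3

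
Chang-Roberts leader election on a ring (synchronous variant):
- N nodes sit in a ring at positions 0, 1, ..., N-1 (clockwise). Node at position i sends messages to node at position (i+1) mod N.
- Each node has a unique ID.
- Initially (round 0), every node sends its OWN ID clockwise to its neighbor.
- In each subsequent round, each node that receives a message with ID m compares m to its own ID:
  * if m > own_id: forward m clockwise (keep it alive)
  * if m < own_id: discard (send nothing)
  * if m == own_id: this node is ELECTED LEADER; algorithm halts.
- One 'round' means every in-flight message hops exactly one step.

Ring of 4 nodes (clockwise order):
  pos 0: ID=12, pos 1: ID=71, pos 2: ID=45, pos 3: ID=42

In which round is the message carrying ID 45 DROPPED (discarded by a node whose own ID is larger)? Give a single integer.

Answer: 3

Derivation:
Round 1: pos1(id71) recv 12: drop; pos2(id45) recv 71: fwd; pos3(id42) recv 45: fwd; pos0(id12) recv 42: fwd
Round 2: pos3(id42) recv 71: fwd; pos0(id12) recv 45: fwd; pos1(id71) recv 42: drop
Round 3: pos0(id12) recv 71: fwd; pos1(id71) recv 45: drop
Round 4: pos1(id71) recv 71: ELECTED
Message ID 45 originates at pos 2; dropped at pos 1 in round 3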